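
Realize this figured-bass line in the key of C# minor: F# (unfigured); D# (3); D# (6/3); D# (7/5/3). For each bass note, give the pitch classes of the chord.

F# (5/3): F#, A, C#.
D# (5/3): D#, F#, A.
D# (6/3): D#, F#, B.
D# (7/5/3): D#, F#, A, C#.

F#, A, C# | D#, F#, A | D#, F#, B | D#, F#, A, C#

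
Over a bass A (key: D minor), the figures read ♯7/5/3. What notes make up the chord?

A, C, E, G#

A third above A in this key is C.
A fifth above A in this key is E.
A seventh above A in this key is G, raised to G# by the sharp.
Together with the bass A, this spells A minor-major seventh in root position.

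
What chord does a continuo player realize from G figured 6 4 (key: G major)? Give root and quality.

The figures 6 4 indicate a triad in second inversion.
In second inversion the root lies a fourth above the bass: a fourth above G in G major is C.
The chord tones are G, C, E, giving C major.

C major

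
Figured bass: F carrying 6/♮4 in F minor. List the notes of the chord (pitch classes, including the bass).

F, B, Db

A fourth above F in this key is Bb, made natural (B) by the ♮ figure.
A sixth above F in this key is Db.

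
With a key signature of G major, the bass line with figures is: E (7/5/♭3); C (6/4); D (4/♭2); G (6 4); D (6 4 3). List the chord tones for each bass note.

E, Gb, B, D | C, F#, A | D, Eb, G, B | G, C, E | D, F#, G, B

E (7/5/b3): E, Gb, B, D.
C (6/4): C, F#, A.
D (6/4/b2): D, Eb, G, B.
G (6/4): G, C, E.
D (6/4/3): D, F#, G, B.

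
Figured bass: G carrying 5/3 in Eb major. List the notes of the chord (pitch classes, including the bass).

G, Bb, D

A third above G in this key is Bb.
A fifth above G in this key is D.
Together with the bass G, this spells G minor in root position.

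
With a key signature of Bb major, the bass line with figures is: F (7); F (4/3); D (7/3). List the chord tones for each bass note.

F, A, C, Eb | F, A, Bb, D | D, F, A, C

F (7/5/3): F, A, C, Eb.
F (6/4/3): F, A, Bb, D.
D (7/5/3): D, F, A, C.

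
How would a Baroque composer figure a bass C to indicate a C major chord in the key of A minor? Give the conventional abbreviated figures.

C is the root of C major, so the chord is in root position.
A triad in root position is figured 5/3, conventionally abbreviated (no figures — root-position triad).

no figures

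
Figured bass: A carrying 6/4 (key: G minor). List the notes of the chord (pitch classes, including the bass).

A fourth above A in this key is D.
A sixth above A in this key is F.
Together with the bass A, this spells D minor in second inversion.

A, D, F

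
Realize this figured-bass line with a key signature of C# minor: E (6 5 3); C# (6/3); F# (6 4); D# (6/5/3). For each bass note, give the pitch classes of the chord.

E (6/5/3): E, G#, B, C#.
C# (6/3): C#, E, A.
F# (6/4): F#, B, D#.
D# (6/5/3): D#, F#, A, B.

E, G#, B, C# | C#, E, A | F#, B, D# | D#, F#, A, B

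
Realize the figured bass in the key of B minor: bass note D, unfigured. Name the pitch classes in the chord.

An unfigured bass implies 5/3.
A third above D in this key is F#.
A fifth above D in this key is A.
Together with the bass D, this spells D major in root position.

D, F#, A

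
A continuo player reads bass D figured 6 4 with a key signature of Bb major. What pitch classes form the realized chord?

A fourth above D in this key is G.
A sixth above D in this key is Bb.
Together with the bass D, this spells G minor in second inversion.

D, G, Bb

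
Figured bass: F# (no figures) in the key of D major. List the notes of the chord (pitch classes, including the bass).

F#, A, C#

An unfigured bass implies 5/3.
A third above F# in this key is A.
A fifth above F# in this key is C#.
Together with the bass F#, this spells F# minor in root position.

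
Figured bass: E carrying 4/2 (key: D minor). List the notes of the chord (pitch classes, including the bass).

E, F, A, C

The written figures 4/2 are shorthand for 6/4/2: the 6 is implied.
A second above E in this key is F.
A fourth above E in this key is A.
A sixth above E in this key is C.
Together with the bass E, this spells F major seventh in third inversion.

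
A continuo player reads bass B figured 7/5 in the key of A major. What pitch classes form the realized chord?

The written figures 7/5 are shorthand for 7/5/3: the 3 is implied.
A third above B in this key is D.
A fifth above B in this key is F#.
A seventh above B in this key is A.
Together with the bass B, this spells B minor seventh in root position.

B, D, F#, A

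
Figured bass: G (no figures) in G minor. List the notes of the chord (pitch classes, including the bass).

An unfigured bass implies 5/3.
A third above G in this key is Bb.
A fifth above G in this key is D.
Together with the bass G, this spells G minor in root position.

G, Bb, D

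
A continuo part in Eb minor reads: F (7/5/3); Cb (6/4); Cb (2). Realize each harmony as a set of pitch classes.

F, Ab, Cb, Eb | Cb, F, Ab | Cb, Db, F, Ab

F (7/5/3): F, Ab, Cb, Eb.
Cb (6/4): Cb, F, Ab.
Cb (6/4/2): Cb, Db, F, Ab.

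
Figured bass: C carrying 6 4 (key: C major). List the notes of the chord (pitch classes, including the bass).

A fourth above C in this key is F.
A sixth above C in this key is A.
Together with the bass C, this spells F major in second inversion.

C, F, A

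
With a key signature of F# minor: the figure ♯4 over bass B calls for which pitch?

Counting 3 letter steps above B lands on E; in F# minor, that letter is E.
The #4 figure raises it a semitone, giving E#.

E#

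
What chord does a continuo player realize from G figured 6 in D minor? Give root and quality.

E diminished

The figures 6 indicate a triad in first inversion.
In first inversion the root lies a sixth above the bass: a sixth above G in D minor is E.
The chord tones are G, Bb, E, giving E diminished.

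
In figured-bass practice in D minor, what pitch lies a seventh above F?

Counting 6 letter steps above F lands on E; in D minor, that letter is E.

E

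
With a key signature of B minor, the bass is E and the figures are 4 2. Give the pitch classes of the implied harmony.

E, F#, A, C#

The written figures 4 2 are shorthand for 6/4/2: the 6 is implied.
A second above E in this key is F#.
A fourth above E in this key is A.
A sixth above E in this key is C#.
Together with the bass E, this spells F# minor seventh in third inversion.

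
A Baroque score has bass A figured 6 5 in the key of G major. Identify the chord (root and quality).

F# half-diminished seventh

The figures 6 5 indicate a seventh chord in first inversion.
In first inversion the root lies a sixth above the bass: a sixth above A in G major is F#.
The chord tones are A, C, E, F#, giving F# half-diminished seventh.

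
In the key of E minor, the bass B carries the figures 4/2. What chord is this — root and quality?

The figures 4/2 indicate a seventh chord in third inversion.
In third inversion the root lies a second above the bass: a second above B in E minor is C.
The chord tones are B, C, E, G, giving C major seventh.

C major seventh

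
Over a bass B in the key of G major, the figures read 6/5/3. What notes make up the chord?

B, D, F#, G

A third above B in this key is D.
A fifth above B in this key is F#.
A sixth above B in this key is G.
Together with the bass B, this spells G major seventh in first inversion.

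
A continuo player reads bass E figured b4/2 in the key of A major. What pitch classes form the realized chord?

The written figures b4/2 are shorthand for 6/4/2: the 6 is implied.
A second above E in this key is F#.
A fourth above E in this key is A, lowered to Ab by the flat.
A sixth above E in this key is C#.

E, F#, Ab, C#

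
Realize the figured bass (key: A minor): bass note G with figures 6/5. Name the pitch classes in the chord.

The written figures 6/5 are shorthand for 6/5/3: the 3 is implied.
A third above G in this key is B.
A fifth above G in this key is D.
A sixth above G in this key is E.
Together with the bass G, this spells E minor seventh in first inversion.

G, B, D, E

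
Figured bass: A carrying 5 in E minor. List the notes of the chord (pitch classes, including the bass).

A, C, E

The written figures 5 are shorthand for 5/3: the 3 is implied.
A third above A in this key is C.
A fifth above A in this key is E.
Together with the bass A, this spells A minor in root position.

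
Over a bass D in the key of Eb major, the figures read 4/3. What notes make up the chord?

D, F, G, Bb

The written figures 4/3 are shorthand for 6/4/3: the 6 is implied.
A third above D in this key is F.
A fourth above D in this key is G.
A sixth above D in this key is Bb.
Together with the bass D, this spells G minor seventh in second inversion.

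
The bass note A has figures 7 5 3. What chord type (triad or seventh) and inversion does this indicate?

Intervals of 7/5/3 above the bass form a seventh chord; the bass is the root, so this is root position.

seventh chord, root position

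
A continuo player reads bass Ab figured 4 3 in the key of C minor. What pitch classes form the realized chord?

The written figures 4 3 are shorthand for 6/4/3: the 6 is implied.
A third above Ab in this key is C.
A fourth above Ab in this key is D.
A sixth above Ab in this key is F.
Together with the bass Ab, this spells D half-diminished seventh in second inversion.

Ab, C, D, F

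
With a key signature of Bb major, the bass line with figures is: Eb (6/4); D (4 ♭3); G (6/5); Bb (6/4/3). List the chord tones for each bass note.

Eb (6/4): Eb, A, C.
D (6/4/b3): D, Fb, G, Bb.
G (6/5/3): G, Bb, D, Eb.
Bb (6/4/3): Bb, D, Eb, G.

Eb, A, C | D, Fb, G, Bb | G, Bb, D, Eb | Bb, D, Eb, G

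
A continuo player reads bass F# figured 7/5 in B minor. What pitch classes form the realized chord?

F#, A, C#, E

The written figures 7/5 are shorthand for 7/5/3: the 3 is implied.
A third above F# in this key is A.
A fifth above F# in this key is C#.
A seventh above F# in this key is E.
Together with the bass F#, this spells F# minor seventh in root position.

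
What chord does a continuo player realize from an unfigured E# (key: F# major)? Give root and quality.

An unfigured bass indicates a triad in root position.
In root position the bass is the root, so the root is E#.
The chord tones are E#, G#, B, giving E# diminished.

E# diminished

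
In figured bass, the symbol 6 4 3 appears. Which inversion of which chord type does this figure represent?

seventh chord, second inversion

Intervals of 6/4/3 above the bass form a seventh chord; the bass is the fifth, so this is second inversion.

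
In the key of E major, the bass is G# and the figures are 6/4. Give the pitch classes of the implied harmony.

A fourth above G# in this key is C#.
A sixth above G# in this key is E.
Together with the bass G#, this spells C# minor in second inversion.

G#, C#, E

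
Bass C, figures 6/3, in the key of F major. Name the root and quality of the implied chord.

The figures 6/3 indicate a triad in first inversion.
In first inversion the root lies a sixth above the bass: a sixth above C in F major is A.
The chord tones are C, E, A, giving A minor.

A minor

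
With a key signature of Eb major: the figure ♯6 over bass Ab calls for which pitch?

Counting 5 letter steps above Ab lands on F; in Eb major, that letter is F.
The #6 figure raises it a semitone, giving F#.

F#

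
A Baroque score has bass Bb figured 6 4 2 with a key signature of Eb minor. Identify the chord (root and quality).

The figures 6 4 2 indicate a seventh chord in third inversion.
In third inversion the root lies a second above the bass: a second above Bb in Eb minor is Cb.
The chord tones are Bb, Cb, Eb, Gb, giving Cb major seventh.

Cb major seventh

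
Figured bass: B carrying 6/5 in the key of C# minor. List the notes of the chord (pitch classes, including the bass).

The written figures 6/5 are shorthand for 6/5/3: the 3 is implied.
A third above B in this key is D#.
A fifth above B in this key is F#.
A sixth above B in this key is G#.
Together with the bass B, this spells G# minor seventh in first inversion.

B, D#, F#, G#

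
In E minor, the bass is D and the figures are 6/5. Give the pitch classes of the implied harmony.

The written figures 6/5 are shorthand for 6/5/3: the 3 is implied.
A third above D in this key is F#.
A fifth above D in this key is A.
A sixth above D in this key is B.
Together with the bass D, this spells B minor seventh in first inversion.

D, F#, A, B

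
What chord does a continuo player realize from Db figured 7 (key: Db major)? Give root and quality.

The figures 7 indicate a seventh chord in root position.
In root position the bass is the root, so the root is Db.
The chord tones are Db, F, Ab, C, giving Db major seventh.

Db major seventh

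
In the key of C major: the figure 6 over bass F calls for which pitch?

D

Counting 5 letter steps above F lands on D; in C major, that letter is D.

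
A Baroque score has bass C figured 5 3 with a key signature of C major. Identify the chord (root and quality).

The figures 5 3 indicate a triad in root position.
In root position the bass is the root, so the root is C.
The chord tones are C, E, G, giving C major.

C major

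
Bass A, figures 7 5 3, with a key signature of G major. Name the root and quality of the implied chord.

The figures 7 5 3 indicate a seventh chord in root position.
In root position the bass is the root, so the root is A.
The chord tones are A, C, E, G, giving A minor seventh.

A minor seventh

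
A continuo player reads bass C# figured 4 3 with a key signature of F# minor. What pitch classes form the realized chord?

The written figures 4 3 are shorthand for 6/4/3: the 6 is implied.
A third above C# in this key is E.
A fourth above C# in this key is F#.
A sixth above C# in this key is A.
Together with the bass C#, this spells F# minor seventh in second inversion.

C#, E, F#, A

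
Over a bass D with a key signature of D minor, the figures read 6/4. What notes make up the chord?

A fourth above D in this key is G.
A sixth above D in this key is Bb.
Together with the bass D, this spells G minor in second inversion.

D, G, Bb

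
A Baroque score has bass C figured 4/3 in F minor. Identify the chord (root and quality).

The figures 4/3 indicate a seventh chord in second inversion.
In second inversion the root lies a fourth above the bass: a fourth above C in F minor is F.
The chord tones are C, Eb, F, Ab, giving F minor seventh.

F minor seventh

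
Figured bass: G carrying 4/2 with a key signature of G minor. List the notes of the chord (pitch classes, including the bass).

The written figures 4/2 are shorthand for 6/4/2: the 6 is implied.
A second above G in this key is A.
A fourth above G in this key is C.
A sixth above G in this key is Eb.
Together with the bass G, this spells A half-diminished seventh in third inversion.

G, A, C, Eb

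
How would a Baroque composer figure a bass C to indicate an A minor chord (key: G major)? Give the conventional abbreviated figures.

C is the third of A minor, so the chord is in first inversion.
A triad in first inversion is figured 6/3, conventionally abbreviated 6.

6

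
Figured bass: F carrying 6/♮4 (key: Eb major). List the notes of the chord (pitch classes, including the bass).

F, B, D

A fourth above F in this key is Bb, made natural (B) by the ♮ figure.
A sixth above F in this key is D.
Together with the bass F, this spells B diminished in second inversion.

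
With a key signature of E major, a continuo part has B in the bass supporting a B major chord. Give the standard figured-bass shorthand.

no figures

B is the root of B major, so the chord is in root position.
A triad in root position is figured 5/3, conventionally abbreviated (no figures — root-position triad).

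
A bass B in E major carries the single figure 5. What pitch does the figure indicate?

F#

Counting 4 letter steps above B lands on F; in E major, that letter is F#.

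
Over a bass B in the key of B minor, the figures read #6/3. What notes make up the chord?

B, D, G#

A third above B in this key is D.
A sixth above B in this key is G, raised to G# by the sharp.
Together with the bass B, this spells G# diminished in first inversion.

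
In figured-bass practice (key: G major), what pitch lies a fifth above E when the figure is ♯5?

B#

Counting 4 letter steps above E lands on B; in G major, that letter is B.
The #5 figure raises it a semitone, giving B#.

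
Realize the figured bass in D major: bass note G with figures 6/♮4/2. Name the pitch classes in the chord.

A second above G in this key is A.
A fourth above G in this key is C#, made natural (C) by the ♮ figure.
A sixth above G in this key is E.
Together with the bass G, this spells A minor seventh in third inversion.

G, A, C, E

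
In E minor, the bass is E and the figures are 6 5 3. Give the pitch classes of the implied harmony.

E, G, B, C

A third above E in this key is G.
A fifth above E in this key is B.
A sixth above E in this key is C.
Together with the bass E, this spells C major seventh in first inversion.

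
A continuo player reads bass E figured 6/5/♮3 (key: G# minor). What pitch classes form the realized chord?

A third above E in this key is G#, made natural (G) by the ♮ figure.
A fifth above E in this key is B.
A sixth above E in this key is C#.
Together with the bass E, this spells C# half-diminished seventh in first inversion.

E, G, B, C#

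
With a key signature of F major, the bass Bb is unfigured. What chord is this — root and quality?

An unfigured bass indicates a triad in root position.
In root position the bass is the root, so the root is Bb.
The chord tones are Bb, D, F, giving Bb major.

Bb major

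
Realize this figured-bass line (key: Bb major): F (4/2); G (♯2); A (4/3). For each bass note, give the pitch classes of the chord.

F, G, Bb, D | G, A#, C, Eb | A, C, D, F

F (6/4/2): F, G, Bb, D.
G (6/4/#2): G, A#, C, Eb.
A (6/4/3): A, C, D, F.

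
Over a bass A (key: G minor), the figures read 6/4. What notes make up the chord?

A fourth above A in this key is D.
A sixth above A in this key is F.
Together with the bass A, this spells D minor in second inversion.

A, D, F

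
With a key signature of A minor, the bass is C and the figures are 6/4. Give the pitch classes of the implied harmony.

A fourth above C in this key is F.
A sixth above C in this key is A.
Together with the bass C, this spells F major in second inversion.

C, F, A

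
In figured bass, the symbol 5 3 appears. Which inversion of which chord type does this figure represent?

triad, root position

Intervals of 5/3 above the bass form a triad; the bass is the root, so this is root position.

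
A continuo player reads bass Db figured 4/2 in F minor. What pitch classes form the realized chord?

Db, Eb, G, Bb

The written figures 4/2 are shorthand for 6/4/2: the 6 is implied.
A second above Db in this key is Eb.
A fourth above Db in this key is G.
A sixth above Db in this key is Bb.
Together with the bass Db, this spells Eb dominant seventh in third inversion.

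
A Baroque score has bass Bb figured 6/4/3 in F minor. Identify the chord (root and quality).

The figures 6/4/3 indicate a seventh chord in second inversion.
In second inversion the root lies a fourth above the bass: a fourth above Bb in F minor is Eb.
The chord tones are Bb, Db, Eb, G, giving Eb dominant seventh.

Eb dominant seventh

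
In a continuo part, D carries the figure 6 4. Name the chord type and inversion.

Intervals of 6/4 above the bass form a triad; the bass is the fifth, so this is second inversion.

triad, second inversion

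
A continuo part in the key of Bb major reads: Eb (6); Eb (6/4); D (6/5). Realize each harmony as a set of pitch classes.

Eb (6/3): Eb, G, C.
Eb (6/4): Eb, A, C.
D (6/5/3): D, F, A, Bb.

Eb, G, C | Eb, A, C | D, F, A, Bb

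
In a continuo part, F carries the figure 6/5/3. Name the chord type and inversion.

Intervals of 6/5/3 above the bass form a seventh chord; the bass is the third, so this is first inversion.

seventh chord, first inversion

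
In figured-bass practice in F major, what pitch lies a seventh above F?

E

Counting 6 letter steps above F lands on E; in F major, that letter is E.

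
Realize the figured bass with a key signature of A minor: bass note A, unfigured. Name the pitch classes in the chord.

An unfigured bass implies 5/3.
A third above A in this key is C.
A fifth above A in this key is E.
Together with the bass A, this spells A minor in root position.

A, C, E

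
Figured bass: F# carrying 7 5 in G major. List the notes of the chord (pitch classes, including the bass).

F#, A, C, E

The written figures 7 5 are shorthand for 7/5/3: the 3 is implied.
A third above F# in this key is A.
A fifth above F# in this key is C.
A seventh above F# in this key is E.
Together with the bass F#, this spells F# half-diminished seventh in root position.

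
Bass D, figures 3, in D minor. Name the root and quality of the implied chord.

The figures 3 indicate a triad in root position.
In root position the bass is the root, so the root is D.
The chord tones are D, F, A, giving D minor.

D minor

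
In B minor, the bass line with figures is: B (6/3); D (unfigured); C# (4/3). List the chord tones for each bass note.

B, D, G | D, F#, A | C#, E, F#, A

B (6/3): B, D, G.
D (5/3): D, F#, A.
C# (6/4/3): C#, E, F#, A.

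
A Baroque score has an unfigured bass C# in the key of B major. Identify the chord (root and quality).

An unfigured bass indicates a triad in root position.
In root position the bass is the root, so the root is C#.
The chord tones are C#, E, G#, giving C# minor.

C# minor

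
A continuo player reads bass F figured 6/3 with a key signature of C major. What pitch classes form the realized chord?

F, A, D

A third above F in this key is A.
A sixth above F in this key is D.
Together with the bass F, this spells D minor in first inversion.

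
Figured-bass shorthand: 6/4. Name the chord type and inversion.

triad, second inversion

Intervals of 6/4 above the bass form a triad; the bass is the fifth, so this is second inversion.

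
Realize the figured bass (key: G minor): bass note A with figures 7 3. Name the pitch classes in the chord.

A, C, Eb, G

The written figures 7 3 are shorthand for 7/5/3: the 5 is implied.
A third above A in this key is C.
A fifth above A in this key is Eb.
A seventh above A in this key is G.
Together with the bass A, this spells A half-diminished seventh in root position.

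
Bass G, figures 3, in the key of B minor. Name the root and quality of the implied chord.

The figures 3 indicate a triad in root position.
In root position the bass is the root, so the root is G.
The chord tones are G, B, D, giving G major.

G major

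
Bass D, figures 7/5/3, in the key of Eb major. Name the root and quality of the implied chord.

D half-diminished seventh

The figures 7/5/3 indicate a seventh chord in root position.
In root position the bass is the root, so the root is D.
The chord tones are D, F, Ab, C, giving D half-diminished seventh.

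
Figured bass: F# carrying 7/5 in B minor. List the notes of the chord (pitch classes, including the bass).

F#, A, C#, E

The written figures 7/5 are shorthand for 7/5/3: the 3 is implied.
A third above F# in this key is A.
A fifth above F# in this key is C#.
A seventh above F# in this key is E.
Together with the bass F#, this spells F# minor seventh in root position.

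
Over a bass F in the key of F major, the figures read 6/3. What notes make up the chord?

F, A, D

A third above F in this key is A.
A sixth above F in this key is D.
Together with the bass F, this spells D minor in first inversion.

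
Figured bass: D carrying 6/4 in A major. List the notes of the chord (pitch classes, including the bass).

A fourth above D in this key is G#.
A sixth above D in this key is B.
Together with the bass D, this spells G# diminished in second inversion.

D, G#, B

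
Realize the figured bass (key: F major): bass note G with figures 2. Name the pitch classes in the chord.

G, A, C, E

The written figures 2 are shorthand for 6/4/2: the 6/4 are implied.
A second above G in this key is A.
A fourth above G in this key is C.
A sixth above G in this key is E.
Together with the bass G, this spells A minor seventh in third inversion.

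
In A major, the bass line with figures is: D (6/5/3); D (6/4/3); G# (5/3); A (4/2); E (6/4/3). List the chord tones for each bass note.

D (6/5/3): D, F#, A, B.
D (6/4/3): D, F#, G#, B.
G# (5/3): G#, B, D.
A (6/4/2): A, B, D, F#.
E (6/4/3): E, G#, A, C#.

D, F#, A, B | D, F#, G#, B | G#, B, D | A, B, D, F# | E, G#, A, C#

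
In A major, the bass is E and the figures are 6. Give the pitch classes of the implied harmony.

E, G#, C#

The written figures 6 are shorthand for 6/3: the 3 is implied.
A third above E in this key is G#.
A sixth above E in this key is C#.
Together with the bass E, this spells C# minor in first inversion.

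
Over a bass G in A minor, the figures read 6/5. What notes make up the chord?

The written figures 6/5 are shorthand for 6/5/3: the 3 is implied.
A third above G in this key is B.
A fifth above G in this key is D.
A sixth above G in this key is E.
Together with the bass G, this spells E minor seventh in first inversion.

G, B, D, E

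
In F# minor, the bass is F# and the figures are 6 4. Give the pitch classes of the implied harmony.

A fourth above F# in this key is B.
A sixth above F# in this key is D.
Together with the bass F#, this spells B minor in second inversion.

F#, B, D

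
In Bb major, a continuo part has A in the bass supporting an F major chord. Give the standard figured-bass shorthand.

6

A is the third of F major, so the chord is in first inversion.
A triad in first inversion is figured 6/3, conventionally abbreviated 6.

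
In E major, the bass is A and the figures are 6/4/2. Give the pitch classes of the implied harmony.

A second above A in this key is B.
A fourth above A in this key is D#.
A sixth above A in this key is F#.
Together with the bass A, this spells B dominant seventh in third inversion.

A, B, D#, F#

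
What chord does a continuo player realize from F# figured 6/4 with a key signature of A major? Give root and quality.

The figures 6/4 indicate a triad in second inversion.
In second inversion the root lies a fourth above the bass: a fourth above F# in A major is B.
The chord tones are F#, B, D, giving B minor.

B minor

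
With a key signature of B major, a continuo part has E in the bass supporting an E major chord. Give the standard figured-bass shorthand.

E is the root of E major, so the chord is in root position.
A triad in root position is figured 5/3, conventionally abbreviated (no figures — root-position triad).

no figures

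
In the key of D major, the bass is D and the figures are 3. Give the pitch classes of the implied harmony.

D, F#, A

The written figures 3 are shorthand for 5/3: the 5 is implied.
A third above D in this key is F#.
A fifth above D in this key is A.
Together with the bass D, this spells D major in root position.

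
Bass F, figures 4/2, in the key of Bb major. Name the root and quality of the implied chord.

The figures 4/2 indicate a seventh chord in third inversion.
In third inversion the root lies a second above the bass: a second above F in Bb major is G.
The chord tones are F, G, Bb, D, giving G minor seventh.

G minor seventh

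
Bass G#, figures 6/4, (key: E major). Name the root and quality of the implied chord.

C# minor

The figures 6/4 indicate a triad in second inversion.
In second inversion the root lies a fourth above the bass: a fourth above G# in E major is C#.
The chord tones are G#, C#, E, giving C# minor.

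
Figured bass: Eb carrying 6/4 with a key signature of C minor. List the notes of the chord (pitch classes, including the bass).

A fourth above Eb in this key is Ab.
A sixth above Eb in this key is C.
Together with the bass Eb, this spells Ab major in second inversion.

Eb, Ab, C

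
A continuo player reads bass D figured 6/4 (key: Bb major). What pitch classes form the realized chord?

D, G, Bb

A fourth above D in this key is G.
A sixth above D in this key is Bb.
Together with the bass D, this spells G minor in second inversion.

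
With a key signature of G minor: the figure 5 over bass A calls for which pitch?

Eb

Counting 4 letter steps above A lands on E; in G minor, that letter is Eb.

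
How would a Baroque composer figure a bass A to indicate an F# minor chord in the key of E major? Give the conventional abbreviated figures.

6

A is the third of F# minor, so the chord is in first inversion.
A triad in first inversion is figured 6/3, conventionally abbreviated 6.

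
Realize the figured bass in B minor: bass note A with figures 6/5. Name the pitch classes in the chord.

A, C#, E, F#

The written figures 6/5 are shorthand for 6/5/3: the 3 is implied.
A third above A in this key is C#.
A fifth above A in this key is E.
A sixth above A in this key is F#.
Together with the bass A, this spells F# minor seventh in first inversion.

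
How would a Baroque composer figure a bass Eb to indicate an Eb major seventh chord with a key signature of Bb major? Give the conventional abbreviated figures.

7

Eb is the root of Eb major seventh, so the chord is in root position.
A seventh chord in root position is figured 7/5/3, conventionally abbreviated 7.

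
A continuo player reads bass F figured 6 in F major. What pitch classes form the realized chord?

F, A, D

The written figures 6 are shorthand for 6/3: the 3 is implied.
A third above F in this key is A.
A sixth above F in this key is D.
Together with the bass F, this spells D minor in first inversion.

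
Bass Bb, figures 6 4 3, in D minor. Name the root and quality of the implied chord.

The figures 6 4 3 indicate a seventh chord in second inversion.
In second inversion the root lies a fourth above the bass: a fourth above Bb in D minor is E.
The chord tones are Bb, D, E, G, giving E half-diminished seventh.

E half-diminished seventh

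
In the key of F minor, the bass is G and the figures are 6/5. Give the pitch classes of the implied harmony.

G, Bb, Db, Eb

The written figures 6/5 are shorthand for 6/5/3: the 3 is implied.
A third above G in this key is Bb.
A fifth above G in this key is Db.
A sixth above G in this key is Eb.
Together with the bass G, this spells Eb dominant seventh in first inversion.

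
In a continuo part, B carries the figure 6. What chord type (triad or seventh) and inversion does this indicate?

6 is shorthand for 6/3.
Intervals of 6/3 above the bass form a triad; the bass is the third, so this is first inversion.

triad, first inversion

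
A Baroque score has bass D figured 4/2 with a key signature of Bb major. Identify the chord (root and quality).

Eb major seventh

The figures 4/2 indicate a seventh chord in third inversion.
In third inversion the root lies a second above the bass: a second above D in Bb major is Eb.
The chord tones are D, Eb, G, Bb, giving Eb major seventh.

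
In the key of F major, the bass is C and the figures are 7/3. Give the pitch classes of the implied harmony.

The written figures 7/3 are shorthand for 7/5/3: the 5 is implied.
A third above C in this key is E.
A fifth above C in this key is G.
A seventh above C in this key is Bb.
Together with the bass C, this spells C dominant seventh in root position.

C, E, G, Bb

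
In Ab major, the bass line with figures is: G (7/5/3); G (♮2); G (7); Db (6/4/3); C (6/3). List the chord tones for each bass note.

G (7/5/3): G, Bb, Db, F.
G (6/4/♮2): G, A, C, Eb.
G (7/5/3): G, Bb, Db, F.
Db (6/4/3): Db, F, G, Bb.
C (6/3): C, Eb, Ab.

G, Bb, Db, F | G, A, C, Eb | G, Bb, Db, F | Db, F, G, Bb | C, Eb, Ab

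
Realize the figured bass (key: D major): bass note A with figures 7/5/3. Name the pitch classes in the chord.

A third above A in this key is C#.
A fifth above A in this key is E.
A seventh above A in this key is G.
Together with the bass A, this spells A dominant seventh in root position.

A, C#, E, G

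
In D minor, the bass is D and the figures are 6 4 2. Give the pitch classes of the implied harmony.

A second above D in this key is E.
A fourth above D in this key is G.
A sixth above D in this key is Bb.
Together with the bass D, this spells E half-diminished seventh in third inversion.

D, E, G, Bb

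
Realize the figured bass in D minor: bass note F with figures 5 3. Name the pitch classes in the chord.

F, A, C

A third above F in this key is A.
A fifth above F in this key is C.
Together with the bass F, this spells F major in root position.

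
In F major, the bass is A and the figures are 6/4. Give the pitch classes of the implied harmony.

A fourth above A in this key is D.
A sixth above A in this key is F.
Together with the bass A, this spells D minor in second inversion.

A, D, F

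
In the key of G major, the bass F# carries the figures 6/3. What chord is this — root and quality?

D major

The figures 6/3 indicate a triad in first inversion.
In first inversion the root lies a sixth above the bass: a sixth above F# in G major is D.
The chord tones are F#, A, D, giving D major.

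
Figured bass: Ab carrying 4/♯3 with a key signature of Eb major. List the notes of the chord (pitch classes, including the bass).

The written figures 4/♯3 are shorthand for 6/4/3: the 6 is implied.
A third above Ab in this key is C, raised to C# by the sharp.
A fourth above Ab in this key is D.
A sixth above Ab in this key is F.

Ab, C#, D, F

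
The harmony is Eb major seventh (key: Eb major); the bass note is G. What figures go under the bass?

6/5

G is the third of Eb major seventh, so the chord is in first inversion.
A seventh chord in first inversion is figured 6/5/3, conventionally abbreviated 6/5.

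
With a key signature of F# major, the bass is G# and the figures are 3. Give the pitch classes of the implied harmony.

G#, B, D#

The written figures 3 are shorthand for 5/3: the 5 is implied.
A third above G# in this key is B.
A fifth above G# in this key is D#.
Together with the bass G#, this spells G# minor in root position.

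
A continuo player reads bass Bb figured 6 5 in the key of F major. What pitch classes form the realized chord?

Bb, D, F, G

The written figures 6 5 are shorthand for 6/5/3: the 3 is implied.
A third above Bb in this key is D.
A fifth above Bb in this key is F.
A sixth above Bb in this key is G.
Together with the bass Bb, this spells G minor seventh in first inversion.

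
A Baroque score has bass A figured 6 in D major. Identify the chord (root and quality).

The figures 6 indicate a triad in first inversion.
In first inversion the root lies a sixth above the bass: a sixth above A in D major is F#.
The chord tones are A, C#, F#, giving F# minor.

F# minor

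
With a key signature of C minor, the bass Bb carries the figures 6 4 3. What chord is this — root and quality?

The figures 6 4 3 indicate a seventh chord in second inversion.
In second inversion the root lies a fourth above the bass: a fourth above Bb in C minor is Eb.
The chord tones are Bb, D, Eb, G, giving Eb major seventh.

Eb major seventh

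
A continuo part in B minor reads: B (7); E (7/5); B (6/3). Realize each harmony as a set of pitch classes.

B, D, F#, A | E, G, B, D | B, D, G

B (7/5/3): B, D, F#, A.
E (7/5/3): E, G, B, D.
B (6/3): B, D, G.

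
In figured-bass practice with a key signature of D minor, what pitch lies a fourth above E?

A

Counting 3 letter steps above E lands on A; in D minor, that letter is A.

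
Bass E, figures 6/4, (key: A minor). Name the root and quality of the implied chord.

The figures 6/4 indicate a triad in second inversion.
In second inversion the root lies a fourth above the bass: a fourth above E in A minor is A.
The chord tones are E, A, C, giving A minor.

A minor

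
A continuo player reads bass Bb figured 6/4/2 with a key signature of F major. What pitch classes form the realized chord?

Bb, C, E, G

A second above Bb in this key is C.
A fourth above Bb in this key is E.
A sixth above Bb in this key is G.
Together with the bass Bb, this spells C dominant seventh in third inversion.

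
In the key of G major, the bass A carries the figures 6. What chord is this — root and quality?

The figures 6 indicate a triad in first inversion.
In first inversion the root lies a sixth above the bass: a sixth above A in G major is F#.
The chord tones are A, C, F#, giving F# diminished.

F# diminished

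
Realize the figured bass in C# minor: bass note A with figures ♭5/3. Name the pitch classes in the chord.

A third above A in this key is C#.
A fifth above A in this key is E, lowered to Eb by the flat.

A, C#, Eb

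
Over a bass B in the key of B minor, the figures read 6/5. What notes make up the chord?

B, D, F#, G

The written figures 6/5 are shorthand for 6/5/3: the 3 is implied.
A third above B in this key is D.
A fifth above B in this key is F#.
A sixth above B in this key is G.
Together with the bass B, this spells G major seventh in first inversion.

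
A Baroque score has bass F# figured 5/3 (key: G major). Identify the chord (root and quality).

The figures 5/3 indicate a triad in root position.
In root position the bass is the root, so the root is F#.
The chord tones are F#, A, C, giving F# diminished.

F# diminished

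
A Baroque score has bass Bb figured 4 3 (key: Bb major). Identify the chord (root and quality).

Eb major seventh

The figures 4 3 indicate a seventh chord in second inversion.
In second inversion the root lies a fourth above the bass: a fourth above Bb in Bb major is Eb.
The chord tones are Bb, D, Eb, G, giving Eb major seventh.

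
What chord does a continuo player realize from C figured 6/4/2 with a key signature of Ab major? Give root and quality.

Db major seventh

The figures 6/4/2 indicate a seventh chord in third inversion.
In third inversion the root lies a second above the bass: a second above C in Ab major is Db.
The chord tones are C, Db, F, Ab, giving Db major seventh.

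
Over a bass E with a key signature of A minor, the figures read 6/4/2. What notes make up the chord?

E, F, A, C

A second above E in this key is F.
A fourth above E in this key is A.
A sixth above E in this key is C.
Together with the bass E, this spells F major seventh in third inversion.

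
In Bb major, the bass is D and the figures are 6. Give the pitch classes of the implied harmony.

The written figures 6 are shorthand for 6/3: the 3 is implied.
A third above D in this key is F.
A sixth above D in this key is Bb.
Together with the bass D, this spells Bb major in first inversion.

D, F, Bb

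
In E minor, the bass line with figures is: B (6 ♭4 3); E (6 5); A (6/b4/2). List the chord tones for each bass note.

B (6/b4/3): B, D, Eb, G.
E (6/5/3): E, G, B, C.
A (6/b4/2): A, B, Db, F#.

B, D, Eb, G | E, G, B, C | A, B, Db, F#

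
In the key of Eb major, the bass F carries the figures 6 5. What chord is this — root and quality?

The figures 6 5 indicate a seventh chord in first inversion.
In first inversion the root lies a sixth above the bass: a sixth above F in Eb major is D.
The chord tones are F, Ab, C, D, giving D half-diminished seventh.

D half-diminished seventh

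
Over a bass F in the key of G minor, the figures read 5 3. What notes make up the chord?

F, A, C

A third above F in this key is A.
A fifth above F in this key is C.
Together with the bass F, this spells F major in root position.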